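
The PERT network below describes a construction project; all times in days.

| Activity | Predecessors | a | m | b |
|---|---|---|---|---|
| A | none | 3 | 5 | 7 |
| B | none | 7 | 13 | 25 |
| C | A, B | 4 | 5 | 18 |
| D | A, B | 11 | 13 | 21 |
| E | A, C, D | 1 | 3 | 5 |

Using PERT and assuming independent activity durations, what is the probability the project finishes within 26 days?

te_A = (3 + 4·5 + 7)/6 = 30/6 = 5; σ²_A = ((7−3)/6)² = 0.444
te_B = (7 + 4·13 + 25)/6 = 84/6 = 14; σ²_B = ((25−7)/6)² = 9.000
te_C = (4 + 4·5 + 18)/6 = 42/6 = 7; σ²_C = ((18−4)/6)² = 5.444
te_D = (11 + 4·13 + 21)/6 = 84/6 = 14; σ²_D = ((21−11)/6)² = 2.778
te_E = (1 + 4·3 + 5)/6 = 18/6 = 3; σ²_E = ((5−1)/6)² = 0.444

Forward pass:
ES_A = 0; EF_A = 5
ES_B = 0; EF_B = 14
ES_C = max(EF_A=5, EF_B=14) = 14; EF_C = 14+7 = 21
ES_D = max(EF_A=5, EF_B=14) = 14; EF_D = 14+14 = 28
ES_E = max(EF_A=5, EF_C=21, EF_D=28) = 28; EF_E = 28+3 = 31
Expected project duration μ = 31 days. Critical path: B → D → E.

Variance along critical path = 9.000 + 2.778 + 0.444 = 12.222; σ = √12.222 = 3.496 days.
Z = (26 − 31) / 3.496 = -1.430
P(T ≤ 26) = Φ(-1.430) ≈ 0.076

0.076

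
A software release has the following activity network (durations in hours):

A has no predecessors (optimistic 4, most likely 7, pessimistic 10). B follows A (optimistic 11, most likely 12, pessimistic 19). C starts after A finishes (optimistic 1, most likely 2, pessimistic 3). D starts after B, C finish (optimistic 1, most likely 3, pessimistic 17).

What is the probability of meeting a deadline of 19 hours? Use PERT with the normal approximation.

te_A = (4 + 4·7 + 10)/6 = 42/6 = 7; σ²_A = ((10−4)/6)² = 1.000
te_B = (11 + 4·12 + 19)/6 = 78/6 = 13; σ²_B = ((19−11)/6)² = 1.778
te_C = (1 + 4·2 + 3)/6 = 12/6 = 2; σ²_C = ((3−1)/6)² = 0.111
te_D = (1 + 4·3 + 17)/6 = 30/6 = 5; σ²_D = ((17−1)/6)² = 7.111

Forward pass:
ES_A = 0; EF_A = 7
ES_B = 7; EF_B = 7+13 = 20
ES_C = 7; EF_C = 7+2 = 9
ES_D = max(EF_B=20, EF_C=9) = 20; EF_D = 20+5 = 25
Expected project duration μ = 25 hours. Critical path: A → B → D.

Variance along critical path = 1.000 + 1.778 + 7.111 = 9.889; σ = √9.889 = 3.145 hours.
Z = (19 − 25) / 3.145 = -1.908
P(T ≤ 19) = Φ(-1.908) ≈ 0.028

0.028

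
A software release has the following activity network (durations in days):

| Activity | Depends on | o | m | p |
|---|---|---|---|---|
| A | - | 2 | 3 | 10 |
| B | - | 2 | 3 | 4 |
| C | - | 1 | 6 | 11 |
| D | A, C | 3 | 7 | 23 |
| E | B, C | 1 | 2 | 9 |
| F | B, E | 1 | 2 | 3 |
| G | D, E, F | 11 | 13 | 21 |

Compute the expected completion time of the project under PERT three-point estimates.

29 days

te_A = (2 + 4·3 + 10)/6 = 24/6 = 4
te_B = (2 + 4·3 + 4)/6 = 18/6 = 3
te_C = (1 + 4·6 + 11)/6 = 36/6 = 6
te_D = (3 + 4·7 + 23)/6 = 54/6 = 9
te_E = (1 + 4·2 + 9)/6 = 18/6 = 3
te_F = (1 + 4·2 + 3)/6 = 12/6 = 2
te_G = (11 + 4·13 + 21)/6 = 84/6 = 14

Forward pass:
ES_A = 0; EF_A = 4
ES_B = 0; EF_B = 3
ES_C = 0; EF_C = 6
ES_D = max(EF_A=4, EF_C=6) = 6; EF_D = 6+9 = 15
ES_E = max(EF_B=3, EF_C=6) = 6; EF_E = 6+3 = 9
ES_F = max(EF_B=3, EF_E=9) = 9; EF_F = 9+2 = 11
ES_G = max(EF_D=15, EF_E=9, EF_F=11) = 15; EF_G = 15+14 = 29
Expected project duration μ = 29 days. Critical path: C → D → G.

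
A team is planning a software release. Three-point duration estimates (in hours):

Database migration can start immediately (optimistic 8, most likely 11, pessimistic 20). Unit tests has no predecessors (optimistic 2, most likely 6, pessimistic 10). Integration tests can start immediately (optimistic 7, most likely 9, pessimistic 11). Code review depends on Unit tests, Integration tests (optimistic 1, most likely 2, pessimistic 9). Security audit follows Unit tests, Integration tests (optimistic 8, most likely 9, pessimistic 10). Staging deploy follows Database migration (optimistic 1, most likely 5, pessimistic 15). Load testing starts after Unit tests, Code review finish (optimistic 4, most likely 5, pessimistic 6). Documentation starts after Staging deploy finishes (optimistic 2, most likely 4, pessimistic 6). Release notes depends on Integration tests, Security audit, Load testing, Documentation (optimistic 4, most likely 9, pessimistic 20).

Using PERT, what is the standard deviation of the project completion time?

te_Database migration = (8 + 4·11 + 20)/6 = 72/6 = 12; σ²_Database migration = ((20−8)/6)² = 4.000
te_Unit tests = (2 + 4·6 + 10)/6 = 36/6 = 6; σ²_Unit tests = ((10−2)/6)² = 1.778
te_Integration tests = (7 + 4·9 + 11)/6 = 54/6 = 9; σ²_Integration tests = ((11−7)/6)² = 0.444
te_Code review = (1 + 4·2 + 9)/6 = 18/6 = 3; σ²_Code review = ((9−1)/6)² = 1.778
te_Security audit = (8 + 4·9 + 10)/6 = 54/6 = 9; σ²_Security audit = ((10−8)/6)² = 0.111
te_Staging deploy = (1 + 4·5 + 15)/6 = 36/6 = 6; σ²_Staging deploy = ((15−1)/6)² = 5.444
te_Load testing = (4 + 4·5 + 6)/6 = 30/6 = 5; σ²_Load testing = ((6−4)/6)² = 0.111
te_Documentation = (2 + 4·4 + 6)/6 = 24/6 = 4; σ²_Documentation = ((6−2)/6)² = 0.444
te_Release notes = (4 + 4·9 + 20)/6 = 60/6 = 10; σ²_Release notes = ((20−4)/6)² = 7.111

Forward pass:
ES_Database migration = 0; EF_Database migration = 12
ES_Unit tests = 0; EF_Unit tests = 6
ES_Integration tests = 0; EF_Integration tests = 9
ES_Code review = max(EF_Unit tests=6, EF_Integration tests=9) = 9; EF_Code review = 9+3 = 12
ES_Security audit = max(EF_Unit tests=6, EF_Integration tests=9) = 9; EF_Security audit = 9+9 = 18
ES_Staging deploy = 12; EF_Staging deploy = 12+6 = 18
ES_Load testing = max(EF_Unit tests=6, EF_Code review=12) = 12; EF_Load testing = 12+5 = 17
ES_Documentation = 18; EF_Documentation = 18+4 = 22
ES_Release notes = max(EF_Integration tests=9, EF_Security audit=18, EF_Load testing=17, EF_Documentation=22) = 22; EF_Release notes = 22+10 = 32
Expected project duration μ = 32 hours. Critical path: Database migration → Staging deploy → Documentation → Release notes.

Variance along critical path = 4.000 + 5.444 + 0.444 + 7.111 = 17.000
σ = √17.000 = 4.123 hours

4.12 hours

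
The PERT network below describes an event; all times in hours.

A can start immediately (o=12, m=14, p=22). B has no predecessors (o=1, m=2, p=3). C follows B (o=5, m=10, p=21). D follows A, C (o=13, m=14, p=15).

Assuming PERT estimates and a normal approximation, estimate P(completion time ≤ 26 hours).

te_A = (12 + 4·14 + 22)/6 = 90/6 = 15; σ²_A = ((22−12)/6)² = 2.778
te_B = (1 + 4·2 + 3)/6 = 12/6 = 2; σ²_B = ((3−1)/6)² = 0.111
te_C = (5 + 4·10 + 21)/6 = 66/6 = 11; σ²_C = ((21−5)/6)² = 7.111
te_D = (13 + 4·14 + 15)/6 = 84/6 = 14; σ²_D = ((15−13)/6)² = 0.111

Forward pass:
ES_A = 0; EF_A = 15
ES_B = 0; EF_B = 2
ES_C = 2; EF_C = 2+11 = 13
ES_D = max(EF_A=15, EF_C=13) = 15; EF_D = 15+14 = 29
Expected project duration μ = 29 hours. Critical path: A → D.

Variance along critical path = 2.778 + 0.111 = 2.889; σ = √2.889 = 1.700 hours.
Z = (26 − 29) / 1.700 = -1.765
P(T ≤ 26) = Φ(-1.765) ≈ 0.039

0.039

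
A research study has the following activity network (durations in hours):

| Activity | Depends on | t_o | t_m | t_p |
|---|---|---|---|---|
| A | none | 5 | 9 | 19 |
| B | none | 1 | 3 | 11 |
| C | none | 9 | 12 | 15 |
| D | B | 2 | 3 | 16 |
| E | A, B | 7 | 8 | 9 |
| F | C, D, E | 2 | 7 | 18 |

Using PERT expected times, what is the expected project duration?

26 hours

te_A = (5 + 4·9 + 19)/6 = 60/6 = 10
te_B = (1 + 4·3 + 11)/6 = 24/6 = 4
te_C = (9 + 4·12 + 15)/6 = 72/6 = 12
te_D = (2 + 4·3 + 16)/6 = 30/6 = 5
te_E = (7 + 4·8 + 9)/6 = 48/6 = 8
te_F = (2 + 4·7 + 18)/6 = 48/6 = 8

Forward pass:
ES_A = 0; EF_A = 10
ES_B = 0; EF_B = 4
ES_C = 0; EF_C = 12
ES_D = 4; EF_D = 4+5 = 9
ES_E = max(EF_A=10, EF_B=4) = 10; EF_E = 10+8 = 18
ES_F = max(EF_C=12, EF_D=9, EF_E=18) = 18; EF_F = 18+8 = 26
Expected project duration μ = 26 hours. Critical path: A → E → F.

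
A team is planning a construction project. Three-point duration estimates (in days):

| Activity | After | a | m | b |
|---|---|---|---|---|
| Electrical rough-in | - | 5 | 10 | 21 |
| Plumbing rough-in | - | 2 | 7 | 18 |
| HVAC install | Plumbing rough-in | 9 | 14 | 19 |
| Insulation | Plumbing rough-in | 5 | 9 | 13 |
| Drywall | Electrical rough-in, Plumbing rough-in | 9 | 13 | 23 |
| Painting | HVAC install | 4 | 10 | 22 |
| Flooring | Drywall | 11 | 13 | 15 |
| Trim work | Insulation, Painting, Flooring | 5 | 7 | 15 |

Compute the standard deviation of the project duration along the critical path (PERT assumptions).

3.97 days

te_Electrical rough-in = (5 + 4·10 + 21)/6 = 66/6 = 11; σ²_Electrical rough-in = ((21−5)/6)² = 7.111
te_Plumbing rough-in = (2 + 4·7 + 18)/6 = 48/6 = 8; σ²_Plumbing rough-in = ((18−2)/6)² = 7.111
te_HVAC install = (9 + 4·14 + 19)/6 = 84/6 = 14; σ²_HVAC install = ((19−9)/6)² = 2.778
te_Insulation = (5 + 4·9 + 13)/6 = 54/6 = 9; σ²_Insulation = ((13−5)/6)² = 1.778
te_Drywall = (9 + 4·13 + 23)/6 = 84/6 = 14; σ²_Drywall = ((23−9)/6)² = 5.444
te_Painting = (4 + 4·10 + 22)/6 = 66/6 = 11; σ²_Painting = ((22−4)/6)² = 9.000
te_Flooring = (11 + 4·13 + 15)/6 = 78/6 = 13; σ²_Flooring = ((15−11)/6)² = 0.444
te_Trim work = (5 + 4·7 + 15)/6 = 48/6 = 8; σ²_Trim work = ((15−5)/6)² = 2.778

Forward pass:
ES_Electrical rough-in = 0; EF_Electrical rough-in = 11
ES_Plumbing rough-in = 0; EF_Plumbing rough-in = 8
ES_HVAC install = 8; EF_HVAC install = 8+14 = 22
ES_Insulation = 8; EF_Insulation = 8+9 = 17
ES_Drywall = max(EF_Electrical rough-in=11, EF_Plumbing rough-in=8) = 11; EF_Drywall = 11+14 = 25
ES_Painting = 22; EF_Painting = 22+11 = 33
ES_Flooring = 25; EF_Flooring = 25+13 = 38
ES_Trim work = max(EF_Insulation=17, EF_Painting=33, EF_Flooring=38) = 38; EF_Trim work = 38+8 = 46
Expected project duration μ = 46 days. Critical path: Electrical rough-in → Drywall → Flooring → Trim work.

Variance along critical path = 7.111 + 5.444 + 0.444 + 2.778 = 15.778
σ = √15.778 = 3.972 days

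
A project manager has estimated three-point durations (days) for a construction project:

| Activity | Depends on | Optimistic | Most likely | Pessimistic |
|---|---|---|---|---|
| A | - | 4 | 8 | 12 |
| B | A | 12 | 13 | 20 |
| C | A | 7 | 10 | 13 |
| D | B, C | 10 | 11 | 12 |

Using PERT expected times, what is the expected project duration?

te_A = (4 + 4·8 + 12)/6 = 48/6 = 8
te_B = (12 + 4·13 + 20)/6 = 84/6 = 14
te_C = (7 + 4·10 + 13)/6 = 60/6 = 10
te_D = (10 + 4·11 + 12)/6 = 66/6 = 11

Forward pass:
ES_A = 0; EF_A = 8
ES_B = 8; EF_B = 8+14 = 22
ES_C = 8; EF_C = 8+10 = 18
ES_D = max(EF_B=22, EF_C=18) = 22; EF_D = 22+11 = 33
Expected project duration μ = 33 days. Critical path: A → B → D.

33 days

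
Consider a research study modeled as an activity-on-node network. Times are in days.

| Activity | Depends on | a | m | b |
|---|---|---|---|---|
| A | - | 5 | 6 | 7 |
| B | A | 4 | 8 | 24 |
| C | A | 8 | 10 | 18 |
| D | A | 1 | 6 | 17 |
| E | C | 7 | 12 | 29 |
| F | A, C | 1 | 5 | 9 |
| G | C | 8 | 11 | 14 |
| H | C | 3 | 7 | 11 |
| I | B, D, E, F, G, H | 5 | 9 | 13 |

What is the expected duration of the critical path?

40 days

te_A = (5 + 4·6 + 7)/6 = 36/6 = 6
te_B = (4 + 4·8 + 24)/6 = 60/6 = 10
te_C = (8 + 4·10 + 18)/6 = 66/6 = 11
te_D = (1 + 4·6 + 17)/6 = 42/6 = 7
te_E = (7 + 4·12 + 29)/6 = 84/6 = 14
te_F = (1 + 4·5 + 9)/6 = 30/6 = 5
te_G = (8 + 4·11 + 14)/6 = 66/6 = 11
te_H = (3 + 4·7 + 11)/6 = 42/6 = 7
te_I = (5 + 4·9 + 13)/6 = 54/6 = 9

Forward pass:
ES_A = 0; EF_A = 6
ES_B = 6; EF_B = 6+10 = 16
ES_C = 6; EF_C = 6+11 = 17
ES_D = 6; EF_D = 6+7 = 13
ES_E = 17; EF_E = 17+14 = 31
ES_F = max(EF_A=6, EF_C=17) = 17; EF_F = 17+5 = 22
ES_G = 17; EF_G = 17+11 = 28
ES_H = 17; EF_H = 17+7 = 24
ES_I = max(EF_B=16, EF_D=13, EF_E=31, EF_F=22, EF_G=28, EF_H=24) = 31; EF_I = 31+9 = 40
Expected project duration μ = 40 days. Critical path: A → C → E → I.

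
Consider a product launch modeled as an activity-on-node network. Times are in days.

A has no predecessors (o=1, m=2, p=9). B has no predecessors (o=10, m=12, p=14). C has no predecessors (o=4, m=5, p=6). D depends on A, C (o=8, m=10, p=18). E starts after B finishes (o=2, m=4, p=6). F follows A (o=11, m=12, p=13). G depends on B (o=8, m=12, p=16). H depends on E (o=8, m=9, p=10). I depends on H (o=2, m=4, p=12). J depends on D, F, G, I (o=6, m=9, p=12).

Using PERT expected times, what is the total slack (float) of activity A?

15 days

te_A = (1 + 4·2 + 9)/6 = 18/6 = 3
te_B = (10 + 4·12 + 14)/6 = 72/6 = 12
te_C = (4 + 4·5 + 6)/6 = 30/6 = 5
te_D = (8 + 4·10 + 18)/6 = 66/6 = 11
te_E = (2 + 4·4 + 6)/6 = 24/6 = 4
te_F = (11 + 4·12 + 13)/6 = 72/6 = 12
te_G = (8 + 4·12 + 16)/6 = 72/6 = 12
te_H = (8 + 4·9 + 10)/6 = 54/6 = 9
te_I = (2 + 4·4 + 12)/6 = 30/6 = 5
te_J = (6 + 4·9 + 12)/6 = 54/6 = 9

Forward pass:
ES_A = 0; EF_A = 3
ES_B = 0; EF_B = 12
ES_C = 0; EF_C = 5
ES_D = max(EF_A=3, EF_C=5) = 5; EF_D = 5+11 = 16
ES_E = 12; EF_E = 12+4 = 16
ES_F = 3; EF_F = 3+12 = 15
ES_G = 12; EF_G = 12+12 = 24
ES_H = 16; EF_H = 16+9 = 25
ES_I = 25; EF_I = 25+5 = 30
ES_J = max(EF_D=16, EF_F=15, EF_G=24, EF_I=30) = 30; EF_J = 30+9 = 39
Expected project duration μ = 39 days. Critical path: B → E → H → I → J.

Backward pass:
LF_J = 39; LS_J = 39−9 = 30
LF_I = LS_J = 30; LS_I = 30−5 = 25
LF_H = LS_I = 25; LS_H = 25−9 = 16
LF_G = LS_J = 30; LS_G = 30−12 = 18
LF_F = LS_J = 30; LS_F = 30−12 = 18
LF_E = LS_H = 16; LS_E = 16−4 = 12
LF_D = LS_J = 30; LS_D = 30−11 = 19
LF_C = LS_D = 19; LS_C = 19−5 = 14
LF_B = min(LS_E=12, LS_G=18) = 12; LS_B = 12−12 = 0
LF_A = min(LS_D=19, LS_F=18) = 18; LS_A = 18−3 = 15
Slack_A = LS_A − ES_A = 15 − 0 = 15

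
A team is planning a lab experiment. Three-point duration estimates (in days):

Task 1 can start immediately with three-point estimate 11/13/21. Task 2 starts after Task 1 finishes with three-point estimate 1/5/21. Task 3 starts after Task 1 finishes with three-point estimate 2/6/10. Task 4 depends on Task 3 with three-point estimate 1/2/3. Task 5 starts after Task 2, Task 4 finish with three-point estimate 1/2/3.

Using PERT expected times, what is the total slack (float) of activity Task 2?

te_Task 1 = (11 + 4·13 + 21)/6 = 84/6 = 14
te_Task 2 = (1 + 4·5 + 21)/6 = 42/6 = 7
te_Task 3 = (2 + 4·6 + 10)/6 = 36/6 = 6
te_Task 4 = (1 + 4·2 + 3)/6 = 12/6 = 2
te_Task 5 = (1 + 4·2 + 3)/6 = 12/6 = 2

Forward pass:
ES_Task 1 = 0; EF_Task 1 = 14
ES_Task 2 = 14; EF_Task 2 = 14+7 = 21
ES_Task 3 = 14; EF_Task 3 = 14+6 = 20
ES_Task 4 = 20; EF_Task 4 = 20+2 = 22
ES_Task 5 = max(EF_Task 2=21, EF_Task 4=22) = 22; EF_Task 5 = 22+2 = 24
Expected project duration μ = 24 days. Critical path: Task 1 → Task 3 → Task 4 → Task 5.

Backward pass:
LF_Task 5 = 24; LS_Task 5 = 24−2 = 22
LF_Task 4 = LS_Task 5 = 22; LS_Task 4 = 22−2 = 20
LF_Task 3 = LS_Task 4 = 20; LS_Task 3 = 20−6 = 14
LF_Task 2 = LS_Task 5 = 22; LS_Task 2 = 22−7 = 15
LF_Task 1 = min(LS_Task 2=15, LS_Task 3=14) = 14; LS_Task 1 = 14−14 = 0
Slack_Task 2 = LS_Task 2 − ES_Task 2 = 15 − 14 = 1

1 days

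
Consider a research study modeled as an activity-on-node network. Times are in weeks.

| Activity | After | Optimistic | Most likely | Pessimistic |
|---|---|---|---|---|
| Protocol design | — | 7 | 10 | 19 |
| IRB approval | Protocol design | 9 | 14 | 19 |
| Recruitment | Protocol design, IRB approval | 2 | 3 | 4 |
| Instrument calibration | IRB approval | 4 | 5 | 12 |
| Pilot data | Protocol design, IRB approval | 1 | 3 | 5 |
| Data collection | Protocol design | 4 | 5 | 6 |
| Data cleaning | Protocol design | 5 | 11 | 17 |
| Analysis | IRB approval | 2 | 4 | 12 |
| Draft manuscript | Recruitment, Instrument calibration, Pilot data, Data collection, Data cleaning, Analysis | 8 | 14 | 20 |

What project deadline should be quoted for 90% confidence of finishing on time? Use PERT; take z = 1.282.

49.5 weeks

te_Protocol design = (7 + 4·10 + 19)/6 = 66/6 = 11; σ²_Protocol design = ((19−7)/6)² = 4.000
te_IRB approval = (9 + 4·14 + 19)/6 = 84/6 = 14; σ²_IRB approval = ((19−9)/6)² = 2.778
te_Recruitment = (2 + 4·3 + 4)/6 = 18/6 = 3; σ²_Recruitment = ((4−2)/6)² = 0.111
te_Instrument calibration = (4 + 4·5 + 12)/6 = 36/6 = 6; σ²_Instrument calibration = ((12−4)/6)² = 1.778
te_Pilot data = (1 + 4·3 + 5)/6 = 18/6 = 3; σ²_Pilot data = ((5−1)/6)² = 0.444
te_Data collection = (4 + 4·5 + 6)/6 = 30/6 = 5; σ²_Data collection = ((6−4)/6)² = 0.111
te_Data cleaning = (5 + 4·11 + 17)/6 = 66/6 = 11; σ²_Data cleaning = ((17−5)/6)² = 4.000
te_Analysis = (2 + 4·4 + 12)/6 = 30/6 = 5; σ²_Analysis = ((12−2)/6)² = 2.778
te_Draft manuscript = (8 + 4·14 + 20)/6 = 84/6 = 14; σ²_Draft manuscript = ((20−8)/6)² = 4.000

Forward pass:
ES_Protocol design = 0; EF_Protocol design = 11
ES_IRB approval = 11; EF_IRB approval = 11+14 = 25
ES_Recruitment = max(EF_Protocol design=11, EF_IRB approval=25) = 25; EF_Recruitment = 25+3 = 28
ES_Instrument calibration = 25; EF_Instrument calibration = 25+6 = 31
ES_Pilot data = max(EF_Protocol design=11, EF_IRB approval=25) = 25; EF_Pilot data = 25+3 = 28
ES_Data collection = 11; EF_Data collection = 11+5 = 16
ES_Data cleaning = 11; EF_Data cleaning = 11+11 = 22
ES_Analysis = 25; EF_Analysis = 25+5 = 30
ES_Draft manuscript = max(EF_Recruitment=28, EF_Instrument calibration=31, EF_Pilot data=28, EF_Data collection=16, EF_Data cleaning=22, EF_Analysis=30) = 31; EF_Draft manuscript = 31+14 = 45
Expected project duration μ = 45 weeks. Critical path: Protocol design → IRB approval → Instrument calibration → Draft manuscript.

Variance along critical path = 4.000 + 2.778 + 1.778 + 4.000 = 12.556; σ = 3.543 weeks.
D = μ + z·σ = 45 + 1.282·3.543 = 49.5 weeks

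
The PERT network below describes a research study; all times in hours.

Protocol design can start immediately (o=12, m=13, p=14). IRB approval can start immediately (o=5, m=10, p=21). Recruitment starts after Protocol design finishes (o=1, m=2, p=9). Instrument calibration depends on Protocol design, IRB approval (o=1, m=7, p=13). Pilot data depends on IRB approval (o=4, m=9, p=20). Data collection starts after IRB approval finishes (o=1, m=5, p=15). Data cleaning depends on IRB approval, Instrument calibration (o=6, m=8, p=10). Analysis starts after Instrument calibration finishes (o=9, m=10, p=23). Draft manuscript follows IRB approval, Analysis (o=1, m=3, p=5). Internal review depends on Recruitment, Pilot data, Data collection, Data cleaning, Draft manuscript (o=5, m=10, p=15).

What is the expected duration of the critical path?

te_Protocol design = (12 + 4·13 + 14)/6 = 78/6 = 13
te_IRB approval = (5 + 4·10 + 21)/6 = 66/6 = 11
te_Recruitment = (1 + 4·2 + 9)/6 = 18/6 = 3
te_Instrument calibration = (1 + 4·7 + 13)/6 = 42/6 = 7
te_Pilot data = (4 + 4·9 + 20)/6 = 60/6 = 10
te_Data collection = (1 + 4·5 + 15)/6 = 36/6 = 6
te_Data cleaning = (6 + 4·8 + 10)/6 = 48/6 = 8
te_Analysis = (9 + 4·10 + 23)/6 = 72/6 = 12
te_Draft manuscript = (1 + 4·3 + 5)/6 = 18/6 = 3
te_Internal review = (5 + 4·10 + 15)/6 = 60/6 = 10

Forward pass:
ES_Protocol design = 0; EF_Protocol design = 13
ES_IRB approval = 0; EF_IRB approval = 11
ES_Recruitment = 13; EF_Recruitment = 13+3 = 16
ES_Instrument calibration = max(EF_Protocol design=13, EF_IRB approval=11) = 13; EF_Instrument calibration = 13+7 = 20
ES_Pilot data = 11; EF_Pilot data = 11+10 = 21
ES_Data collection = 11; EF_Data collection = 11+6 = 17
ES_Data cleaning = max(EF_IRB approval=11, EF_Instrument calibration=20) = 20; EF_Data cleaning = 20+8 = 28
ES_Analysis = 20; EF_Analysis = 20+12 = 32
ES_Draft manuscript = max(EF_IRB approval=11, EF_Analysis=32) = 32; EF_Draft manuscript = 32+3 = 35
ES_Internal review = max(EF_Recruitment=16, EF_Pilot data=21, EF_Data collection=17, EF_Data cleaning=28, EF_Draft manuscript=35) = 35; EF_Internal review = 35+10 = 45
Expected project duration μ = 45 hours. Critical path: Protocol design → Instrument calibration → Analysis → Draft manuscript → Internal review.

45 hours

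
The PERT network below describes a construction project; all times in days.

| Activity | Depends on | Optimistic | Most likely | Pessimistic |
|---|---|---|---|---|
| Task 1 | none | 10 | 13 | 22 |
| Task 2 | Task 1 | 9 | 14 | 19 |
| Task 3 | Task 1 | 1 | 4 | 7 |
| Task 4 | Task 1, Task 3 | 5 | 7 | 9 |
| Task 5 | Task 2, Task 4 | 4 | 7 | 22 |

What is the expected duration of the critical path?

te_Task 1 = (10 + 4·13 + 22)/6 = 84/6 = 14
te_Task 2 = (9 + 4·14 + 19)/6 = 84/6 = 14
te_Task 3 = (1 + 4·4 + 7)/6 = 24/6 = 4
te_Task 4 = (5 + 4·7 + 9)/6 = 42/6 = 7
te_Task 5 = (4 + 4·7 + 22)/6 = 54/6 = 9

Forward pass:
ES_Task 1 = 0; EF_Task 1 = 14
ES_Task 2 = 14; EF_Task 2 = 14+14 = 28
ES_Task 3 = 14; EF_Task 3 = 14+4 = 18
ES_Task 4 = max(EF_Task 1=14, EF_Task 3=18) = 18; EF_Task 4 = 18+7 = 25
ES_Task 5 = max(EF_Task 2=28, EF_Task 4=25) = 28; EF_Task 5 = 28+9 = 37
Expected project duration μ = 37 days. Critical path: Task 1 → Task 2 → Task 5.

37 days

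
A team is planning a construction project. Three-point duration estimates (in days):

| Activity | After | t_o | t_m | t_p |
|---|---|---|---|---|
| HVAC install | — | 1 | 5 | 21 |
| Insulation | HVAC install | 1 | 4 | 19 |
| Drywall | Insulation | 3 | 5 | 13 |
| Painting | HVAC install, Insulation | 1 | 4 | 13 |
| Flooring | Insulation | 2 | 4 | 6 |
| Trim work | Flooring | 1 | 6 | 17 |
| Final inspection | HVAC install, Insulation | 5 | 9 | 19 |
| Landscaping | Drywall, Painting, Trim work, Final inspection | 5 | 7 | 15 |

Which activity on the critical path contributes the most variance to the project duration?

HVAC install

te_HVAC install = (1 + 4·5 + 21)/6 = 42/6 = 7; σ²_HVAC install = ((21−1)/6)² = 11.111
te_Insulation = (1 + 4·4 + 19)/6 = 36/6 = 6; σ²_Insulation = ((19−1)/6)² = 9.000
te_Drywall = (3 + 4·5 + 13)/6 = 36/6 = 6; σ²_Drywall = ((13−3)/6)² = 2.778
te_Painting = (1 + 4·4 + 13)/6 = 30/6 = 5; σ²_Painting = ((13−1)/6)² = 4.000
te_Flooring = (2 + 4·4 + 6)/6 = 24/6 = 4; σ²_Flooring = ((6−2)/6)² = 0.444
te_Trim work = (1 + 4·6 + 17)/6 = 42/6 = 7; σ²_Trim work = ((17−1)/6)² = 7.111
te_Final inspection = (5 + 4·9 + 19)/6 = 60/6 = 10; σ²_Final inspection = ((19−5)/6)² = 5.444
te_Landscaping = (5 + 4·7 + 15)/6 = 48/6 = 8; σ²_Landscaping = ((15−5)/6)² = 2.778

Forward pass:
ES_HVAC install = 0; EF_HVAC install = 7
ES_Insulation = 7; EF_Insulation = 7+6 = 13
ES_Drywall = 13; EF_Drywall = 13+6 = 19
ES_Painting = max(EF_HVAC install=7, EF_Insulation=13) = 13; EF_Painting = 13+5 = 18
ES_Flooring = 13; EF_Flooring = 13+4 = 17
ES_Trim work = 17; EF_Trim work = 17+7 = 24
ES_Final inspection = max(EF_HVAC install=7, EF_Insulation=13) = 13; EF_Final inspection = 13+10 = 23
ES_Landscaping = max(EF_Drywall=19, EF_Painting=18, EF_Trim work=24, EF_Final inspection=23) = 24; EF_Landscaping = 24+8 = 32
Expected project duration μ = 32 days. Critical path: HVAC install → Insulation → Flooring → Trim work → Landscaping.

Variances on critical path: σ²_HVAC install=11.111, σ²_Insulation=9.000, σ²_Flooring=0.444, σ²_Trim work=7.111, σ²_Landscaping=2.778.
Largest is σ²_HVAC install = 11.111.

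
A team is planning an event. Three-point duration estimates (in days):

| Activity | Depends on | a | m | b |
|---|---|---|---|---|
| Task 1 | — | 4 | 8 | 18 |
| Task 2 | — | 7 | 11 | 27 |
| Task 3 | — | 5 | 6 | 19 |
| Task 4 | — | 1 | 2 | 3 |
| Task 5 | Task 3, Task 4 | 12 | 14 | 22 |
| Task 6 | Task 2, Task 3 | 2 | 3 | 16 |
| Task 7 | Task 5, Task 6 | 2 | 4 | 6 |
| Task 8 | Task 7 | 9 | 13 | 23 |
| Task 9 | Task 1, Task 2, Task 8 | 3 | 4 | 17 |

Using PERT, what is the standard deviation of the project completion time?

4.42 days

te_Task 1 = (4 + 4·8 + 18)/6 = 54/6 = 9; σ²_Task 1 = ((18−4)/6)² = 5.444
te_Task 2 = (7 + 4·11 + 27)/6 = 78/6 = 13; σ²_Task 2 = ((27−7)/6)² = 11.111
te_Task 3 = (5 + 4·6 + 19)/6 = 48/6 = 8; σ²_Task 3 = ((19−5)/6)² = 5.444
te_Task 4 = (1 + 4·2 + 3)/6 = 12/6 = 2; σ²_Task 4 = ((3−1)/6)² = 0.111
te_Task 5 = (12 + 4·14 + 22)/6 = 90/6 = 15; σ²_Task 5 = ((22−12)/6)² = 2.778
te_Task 6 = (2 + 4·3 + 16)/6 = 30/6 = 5; σ²_Task 6 = ((16−2)/6)² = 5.444
te_Task 7 = (2 + 4·4 + 6)/6 = 24/6 = 4; σ²_Task 7 = ((6−2)/6)² = 0.444
te_Task 8 = (9 + 4·13 + 23)/6 = 84/6 = 14; σ²_Task 8 = ((23−9)/6)² = 5.444
te_Task 9 = (3 + 4·4 + 17)/6 = 36/6 = 6; σ²_Task 9 = ((17−3)/6)² = 5.444

Forward pass:
ES_Task 1 = 0; EF_Task 1 = 9
ES_Task 2 = 0; EF_Task 2 = 13
ES_Task 3 = 0; EF_Task 3 = 8
ES_Task 4 = 0; EF_Task 4 = 2
ES_Task 5 = max(EF_Task 3=8, EF_Task 4=2) = 8; EF_Task 5 = 8+15 = 23
ES_Task 6 = max(EF_Task 2=13, EF_Task 3=8) = 13; EF_Task 6 = 13+5 = 18
ES_Task 7 = max(EF_Task 5=23, EF_Task 6=18) = 23; EF_Task 7 = 23+4 = 27
ES_Task 8 = 27; EF_Task 8 = 27+14 = 41
ES_Task 9 = max(EF_Task 1=9, EF_Task 2=13, EF_Task 8=41) = 41; EF_Task 9 = 41+6 = 47
Expected project duration μ = 47 days. Critical path: Task 3 → Task 5 → Task 7 → Task 8 → Task 9.

Variance along critical path = 5.444 + 2.778 + 0.444 + 5.444 + 5.444 = 19.556
σ = √19.556 = 4.422 days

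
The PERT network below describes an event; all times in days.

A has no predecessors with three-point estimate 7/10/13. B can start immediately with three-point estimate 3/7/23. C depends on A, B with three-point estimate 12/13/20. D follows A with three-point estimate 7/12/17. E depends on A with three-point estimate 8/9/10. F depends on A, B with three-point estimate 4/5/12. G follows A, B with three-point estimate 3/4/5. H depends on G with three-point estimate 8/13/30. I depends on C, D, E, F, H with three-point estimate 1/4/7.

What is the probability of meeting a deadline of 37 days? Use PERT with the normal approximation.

0.845

te_A = (7 + 4·10 + 13)/6 = 60/6 = 10; σ²_A = ((13−7)/6)² = 1.000
te_B = (3 + 4·7 + 23)/6 = 54/6 = 9; σ²_B = ((23−3)/6)² = 11.111
te_C = (12 + 4·13 + 20)/6 = 84/6 = 14; σ²_C = ((20−12)/6)² = 1.778
te_D = (7 + 4·12 + 17)/6 = 72/6 = 12; σ²_D = ((17−7)/6)² = 2.778
te_E = (8 + 4·9 + 10)/6 = 54/6 = 9; σ²_E = ((10−8)/6)² = 0.111
te_F = (4 + 4·5 + 12)/6 = 36/6 = 6; σ²_F = ((12−4)/6)² = 1.778
te_G = (3 + 4·4 + 5)/6 = 24/6 = 4; σ²_G = ((5−3)/6)² = 0.111
te_H = (8 + 4·13 + 30)/6 = 90/6 = 15; σ²_H = ((30−8)/6)² = 13.444
te_I = (1 + 4·4 + 7)/6 = 24/6 = 4; σ²_I = ((7−1)/6)² = 1.000

Forward pass:
ES_A = 0; EF_A = 10
ES_B = 0; EF_B = 9
ES_C = max(EF_A=10, EF_B=9) = 10; EF_C = 10+14 = 24
ES_D = 10; EF_D = 10+12 = 22
ES_E = 10; EF_E = 10+9 = 19
ES_F = max(EF_A=10, EF_B=9) = 10; EF_F = 10+6 = 16
ES_G = max(EF_A=10, EF_B=9) = 10; EF_G = 10+4 = 14
ES_H = 14; EF_H = 14+15 = 29
ES_I = max(EF_C=24, EF_D=22, EF_E=19, EF_F=16, EF_H=29) = 29; EF_I = 29+4 = 33
Expected project duration μ = 33 days. Critical path: A → G → H → I.

Variance along critical path = 1.000 + 0.111 + 13.444 + 1.000 = 15.556; σ = √15.556 = 3.944 days.
Z = (37 − 33) / 3.944 = 1.014
P(T ≤ 37) = Φ(1.014) ≈ 0.845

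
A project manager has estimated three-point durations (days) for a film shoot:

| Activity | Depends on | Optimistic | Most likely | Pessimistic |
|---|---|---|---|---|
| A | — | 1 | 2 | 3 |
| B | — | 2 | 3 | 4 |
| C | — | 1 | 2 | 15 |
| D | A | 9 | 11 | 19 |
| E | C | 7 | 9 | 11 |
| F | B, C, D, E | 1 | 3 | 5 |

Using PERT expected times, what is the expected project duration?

te_A = (1 + 4·2 + 3)/6 = 12/6 = 2
te_B = (2 + 4·3 + 4)/6 = 18/6 = 3
te_C = (1 + 4·2 + 15)/6 = 24/6 = 4
te_D = (9 + 4·11 + 19)/6 = 72/6 = 12
te_E = (7 + 4·9 + 11)/6 = 54/6 = 9
te_F = (1 + 4·3 + 5)/6 = 18/6 = 3

Forward pass:
ES_A = 0; EF_A = 2
ES_B = 0; EF_B = 3
ES_C = 0; EF_C = 4
ES_D = 2; EF_D = 2+12 = 14
ES_E = 4; EF_E = 4+9 = 13
ES_F = max(EF_B=3, EF_C=4, EF_D=14, EF_E=13) = 14; EF_F = 14+3 = 17
Expected project duration μ = 17 days. Critical path: A → D → F.

17 days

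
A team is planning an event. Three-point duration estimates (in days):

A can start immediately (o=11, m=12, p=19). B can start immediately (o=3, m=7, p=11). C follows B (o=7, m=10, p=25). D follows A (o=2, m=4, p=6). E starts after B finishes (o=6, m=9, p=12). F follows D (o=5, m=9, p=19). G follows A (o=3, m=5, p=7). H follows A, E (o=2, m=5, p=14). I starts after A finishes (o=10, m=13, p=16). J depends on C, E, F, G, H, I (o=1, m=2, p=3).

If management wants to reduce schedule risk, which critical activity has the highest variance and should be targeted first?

te_A = (11 + 4·12 + 19)/6 = 78/6 = 13; σ²_A = ((19−11)/6)² = 1.778
te_B = (3 + 4·7 + 11)/6 = 42/6 = 7; σ²_B = ((11−3)/6)² = 1.778
te_C = (7 + 4·10 + 25)/6 = 72/6 = 12; σ²_C = ((25−7)/6)² = 9.000
te_D = (2 + 4·4 + 6)/6 = 24/6 = 4; σ²_D = ((6−2)/6)² = 0.444
te_E = (6 + 4·9 + 12)/6 = 54/6 = 9; σ²_E = ((12−6)/6)² = 1.000
te_F = (5 + 4·9 + 19)/6 = 60/6 = 10; σ²_F = ((19−5)/6)² = 5.444
te_G = (3 + 4·5 + 7)/6 = 30/6 = 5; σ²_G = ((7−3)/6)² = 0.444
te_H = (2 + 4·5 + 14)/6 = 36/6 = 6; σ²_H = ((14−2)/6)² = 4.000
te_I = (10 + 4·13 + 16)/6 = 78/6 = 13; σ²_I = ((16−10)/6)² = 1.000
te_J = (1 + 4·2 + 3)/6 = 12/6 = 2; σ²_J = ((3−1)/6)² = 0.111

Forward pass:
ES_A = 0; EF_A = 13
ES_B = 0; EF_B = 7
ES_C = 7; EF_C = 7+12 = 19
ES_D = 13; EF_D = 13+4 = 17
ES_E = 7; EF_E = 7+9 = 16
ES_F = 17; EF_F = 17+10 = 27
ES_G = 13; EF_G = 13+5 = 18
ES_H = max(EF_A=13, EF_E=16) = 16; EF_H = 16+6 = 22
ES_I = 13; EF_I = 13+13 = 26
ES_J = max(EF_C=19, EF_E=16, EF_F=27, EF_G=18, EF_H=22, EF_I=26) = 27; EF_J = 27+2 = 29
Expected project duration μ = 29 days. Critical path: A → D → F → J.

Variances on critical path: σ²_A=1.778, σ²_D=0.444, σ²_F=5.444, σ²_J=0.111.
Largest is σ²_F = 5.444.

F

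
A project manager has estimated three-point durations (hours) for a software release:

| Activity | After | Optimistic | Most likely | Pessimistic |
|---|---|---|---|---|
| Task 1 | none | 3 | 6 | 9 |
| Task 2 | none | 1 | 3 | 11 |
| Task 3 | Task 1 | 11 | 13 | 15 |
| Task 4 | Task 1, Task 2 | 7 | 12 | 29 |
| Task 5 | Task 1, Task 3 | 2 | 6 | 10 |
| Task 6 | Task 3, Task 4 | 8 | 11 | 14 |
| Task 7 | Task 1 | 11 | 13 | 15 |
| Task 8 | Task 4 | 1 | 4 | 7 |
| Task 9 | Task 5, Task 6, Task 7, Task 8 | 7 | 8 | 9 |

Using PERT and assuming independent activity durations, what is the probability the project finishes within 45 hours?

0.936

te_Task 1 = (3 + 4·6 + 9)/6 = 36/6 = 6; σ²_Task 1 = ((9−3)/6)² = 1.000
te_Task 2 = (1 + 4·3 + 11)/6 = 24/6 = 4; σ²_Task 2 = ((11−1)/6)² = 2.778
te_Task 3 = (11 + 4·13 + 15)/6 = 78/6 = 13; σ²_Task 3 = ((15−11)/6)² = 0.444
te_Task 4 = (7 + 4·12 + 29)/6 = 84/6 = 14; σ²_Task 4 = ((29−7)/6)² = 13.444
te_Task 5 = (2 + 4·6 + 10)/6 = 36/6 = 6; σ²_Task 5 = ((10−2)/6)² = 1.778
te_Task 6 = (8 + 4·11 + 14)/6 = 66/6 = 11; σ²_Task 6 = ((14−8)/6)² = 1.000
te_Task 7 = (11 + 4·13 + 15)/6 = 78/6 = 13; σ²_Task 7 = ((15−11)/6)² = 0.444
te_Task 8 = (1 + 4·4 + 7)/6 = 24/6 = 4; σ²_Task 8 = ((7−1)/6)² = 1.000
te_Task 9 = (7 + 4·8 + 9)/6 = 48/6 = 8; σ²_Task 9 = ((9−7)/6)² = 0.111

Forward pass:
ES_Task 1 = 0; EF_Task 1 = 6
ES_Task 2 = 0; EF_Task 2 = 4
ES_Task 3 = 6; EF_Task 3 = 6+13 = 19
ES_Task 4 = max(EF_Task 1=6, EF_Task 2=4) = 6; EF_Task 4 = 6+14 = 20
ES_Task 5 = max(EF_Task 1=6, EF_Task 3=19) = 19; EF_Task 5 = 19+6 = 25
ES_Task 6 = max(EF_Task 3=19, EF_Task 4=20) = 20; EF_Task 6 = 20+11 = 31
ES_Task 7 = 6; EF_Task 7 = 6+13 = 19
ES_Task 8 = 20; EF_Task 8 = 20+4 = 24
ES_Task 9 = max(EF_Task 5=25, EF_Task 6=31, EF_Task 7=19, EF_Task 8=24) = 31; EF_Task 9 = 31+8 = 39
Expected project duration μ = 39 hours. Critical path: Task 1 → Task 4 → Task 6 → Task 9.

Variance along critical path = 1.000 + 13.444 + 1.000 + 0.111 = 15.556; σ = √15.556 = 3.944 hours.
Z = (45 − 39) / 3.944 = 1.521
P(T ≤ 45) = Φ(1.521) ≈ 0.936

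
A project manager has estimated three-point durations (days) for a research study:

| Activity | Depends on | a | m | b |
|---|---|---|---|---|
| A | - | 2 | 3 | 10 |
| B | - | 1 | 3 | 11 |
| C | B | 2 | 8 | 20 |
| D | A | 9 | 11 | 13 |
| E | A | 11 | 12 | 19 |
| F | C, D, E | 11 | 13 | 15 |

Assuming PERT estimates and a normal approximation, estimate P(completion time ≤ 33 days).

0.933

te_A = (2 + 4·3 + 10)/6 = 24/6 = 4; σ²_A = ((10−2)/6)² = 1.778
te_B = (1 + 4·3 + 11)/6 = 24/6 = 4; σ²_B = ((11−1)/6)² = 2.778
te_C = (2 + 4·8 + 20)/6 = 54/6 = 9; σ²_C = ((20−2)/6)² = 9.000
te_D = (9 + 4·11 + 13)/6 = 66/6 = 11; σ²_D = ((13−9)/6)² = 0.444
te_E = (11 + 4·12 + 19)/6 = 78/6 = 13; σ²_E = ((19−11)/6)² = 1.778
te_F = (11 + 4·13 + 15)/6 = 78/6 = 13; σ²_F = ((15−11)/6)² = 0.444

Forward pass:
ES_A = 0; EF_A = 4
ES_B = 0; EF_B = 4
ES_C = 4; EF_C = 4+9 = 13
ES_D = 4; EF_D = 4+11 = 15
ES_E = 4; EF_E = 4+13 = 17
ES_F = max(EF_C=13, EF_D=15, EF_E=17) = 17; EF_F = 17+13 = 30
Expected project duration μ = 30 days. Critical path: A → E → F.

Variance along critical path = 1.778 + 1.778 + 0.444 = 4.000; σ = √4.000 = 2.000 days.
Z = (33 − 30) / 2.000 = 1.500
P(T ≤ 33) = Φ(1.500) ≈ 0.933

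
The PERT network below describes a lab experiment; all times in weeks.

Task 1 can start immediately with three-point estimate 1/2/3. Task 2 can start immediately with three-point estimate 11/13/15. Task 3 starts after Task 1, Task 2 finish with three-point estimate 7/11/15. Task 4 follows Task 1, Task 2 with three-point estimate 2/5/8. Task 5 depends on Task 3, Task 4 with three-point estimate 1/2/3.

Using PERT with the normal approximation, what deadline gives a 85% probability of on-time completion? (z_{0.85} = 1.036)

27.6 weeks

te_Task 1 = (1 + 4·2 + 3)/6 = 12/6 = 2; σ²_Task 1 = ((3−1)/6)² = 0.111
te_Task 2 = (11 + 4·13 + 15)/6 = 78/6 = 13; σ²_Task 2 = ((15−11)/6)² = 0.444
te_Task 3 = (7 + 4·11 + 15)/6 = 66/6 = 11; σ²_Task 3 = ((15−7)/6)² = 1.778
te_Task 4 = (2 + 4·5 + 8)/6 = 30/6 = 5; σ²_Task 4 = ((8−2)/6)² = 1.000
te_Task 5 = (1 + 4·2 + 3)/6 = 12/6 = 2; σ²_Task 5 = ((3−1)/6)² = 0.111

Forward pass:
ES_Task 1 = 0; EF_Task 1 = 2
ES_Task 2 = 0; EF_Task 2 = 13
ES_Task 3 = max(EF_Task 1=2, EF_Task 2=13) = 13; EF_Task 3 = 13+11 = 24
ES_Task 4 = max(EF_Task 1=2, EF_Task 2=13) = 13; EF_Task 4 = 13+5 = 18
ES_Task 5 = max(EF_Task 3=24, EF_Task 4=18) = 24; EF_Task 5 = 24+2 = 26
Expected project duration μ = 26 weeks. Critical path: Task 2 → Task 3 → Task 5.

Variance along critical path = 0.444 + 1.778 + 0.111 = 2.333; σ = 1.528 weeks.
D = μ + z·σ = 26 + 1.036·1.528 = 27.6 weeks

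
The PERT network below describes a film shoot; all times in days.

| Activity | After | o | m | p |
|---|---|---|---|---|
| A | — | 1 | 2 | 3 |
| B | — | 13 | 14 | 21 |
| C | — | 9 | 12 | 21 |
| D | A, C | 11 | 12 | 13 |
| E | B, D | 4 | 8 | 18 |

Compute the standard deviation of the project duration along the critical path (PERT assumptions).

3.09 days

te_A = (1 + 4·2 + 3)/6 = 12/6 = 2; σ²_A = ((3−1)/6)² = 0.111
te_B = (13 + 4·14 + 21)/6 = 90/6 = 15; σ²_B = ((21−13)/6)² = 1.778
te_C = (9 + 4·12 + 21)/6 = 78/6 = 13; σ²_C = ((21−9)/6)² = 4.000
te_D = (11 + 4·12 + 13)/6 = 72/6 = 12; σ²_D = ((13−11)/6)² = 0.111
te_E = (4 + 4·8 + 18)/6 = 54/6 = 9; σ²_E = ((18−4)/6)² = 5.444

Forward pass:
ES_A = 0; EF_A = 2
ES_B = 0; EF_B = 15
ES_C = 0; EF_C = 13
ES_D = max(EF_A=2, EF_C=13) = 13; EF_D = 13+12 = 25
ES_E = max(EF_B=15, EF_D=25) = 25; EF_E = 25+9 = 34
Expected project duration μ = 34 days. Critical path: C → D → E.

Variance along critical path = 4.000 + 0.111 + 5.444 = 9.556
σ = √9.556 = 3.091 days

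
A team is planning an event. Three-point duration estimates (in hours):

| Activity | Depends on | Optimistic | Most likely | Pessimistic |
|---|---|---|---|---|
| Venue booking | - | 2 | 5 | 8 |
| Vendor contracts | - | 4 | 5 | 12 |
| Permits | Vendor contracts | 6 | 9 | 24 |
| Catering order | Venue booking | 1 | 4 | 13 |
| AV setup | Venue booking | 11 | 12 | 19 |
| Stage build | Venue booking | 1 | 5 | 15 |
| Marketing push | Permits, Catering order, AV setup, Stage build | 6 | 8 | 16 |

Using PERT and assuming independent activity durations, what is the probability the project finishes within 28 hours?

te_Venue booking = (2 + 4·5 + 8)/6 = 30/6 = 5; σ²_Venue booking = ((8−2)/6)² = 1.000
te_Vendor contracts = (4 + 4·5 + 12)/6 = 36/6 = 6; σ²_Vendor contracts = ((12−4)/6)² = 1.778
te_Permits = (6 + 4·9 + 24)/6 = 66/6 = 11; σ²_Permits = ((24−6)/6)² = 9.000
te_Catering order = (1 + 4·4 + 13)/6 = 30/6 = 5; σ²_Catering order = ((13−1)/6)² = 4.000
te_AV setup = (11 + 4·12 + 19)/6 = 78/6 = 13; σ²_AV setup = ((19−11)/6)² = 1.778
te_Stage build = (1 + 4·5 + 15)/6 = 36/6 = 6; σ²_Stage build = ((15−1)/6)² = 5.444
te_Marketing push = (6 + 4·8 + 16)/6 = 54/6 = 9; σ²_Marketing push = ((16−6)/6)² = 2.778

Forward pass:
ES_Venue booking = 0; EF_Venue booking = 5
ES_Vendor contracts = 0; EF_Vendor contracts = 6
ES_Permits = 6; EF_Permits = 6+11 = 17
ES_Catering order = 5; EF_Catering order = 5+5 = 10
ES_AV setup = 5; EF_AV setup = 5+13 = 18
ES_Stage build = 5; EF_Stage build = 5+6 = 11
ES_Marketing push = max(EF_Permits=17, EF_Catering order=10, EF_AV setup=18, EF_Stage build=11) = 18; EF_Marketing push = 18+9 = 27
Expected project duration μ = 27 hours. Critical path: Venue booking → AV setup → Marketing push.

Variance along critical path = 1.000 + 1.778 + 2.778 = 5.556; σ = √5.556 = 2.357 hours.
Z = (28 − 27) / 2.357 = 0.424
P(T ≤ 28) = Φ(0.424) ≈ 0.664

0.664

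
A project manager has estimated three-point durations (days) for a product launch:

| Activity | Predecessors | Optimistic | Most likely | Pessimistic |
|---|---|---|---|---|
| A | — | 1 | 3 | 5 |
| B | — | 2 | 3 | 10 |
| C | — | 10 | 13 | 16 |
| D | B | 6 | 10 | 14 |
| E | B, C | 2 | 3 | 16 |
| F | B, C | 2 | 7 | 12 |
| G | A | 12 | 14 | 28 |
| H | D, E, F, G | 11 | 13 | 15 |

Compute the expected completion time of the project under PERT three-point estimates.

33 days

te_A = (1 + 4·3 + 5)/6 = 18/6 = 3
te_B = (2 + 4·3 + 10)/6 = 24/6 = 4
te_C = (10 + 4·13 + 16)/6 = 78/6 = 13
te_D = (6 + 4·10 + 14)/6 = 60/6 = 10
te_E = (2 + 4·3 + 16)/6 = 30/6 = 5
te_F = (2 + 4·7 + 12)/6 = 42/6 = 7
te_G = (12 + 4·14 + 28)/6 = 96/6 = 16
te_H = (11 + 4·13 + 15)/6 = 78/6 = 13

Forward pass:
ES_A = 0; EF_A = 3
ES_B = 0; EF_B = 4
ES_C = 0; EF_C = 13
ES_D = 4; EF_D = 4+10 = 14
ES_E = max(EF_B=4, EF_C=13) = 13; EF_E = 13+5 = 18
ES_F = max(EF_B=4, EF_C=13) = 13; EF_F = 13+7 = 20
ES_G = 3; EF_G = 3+16 = 19
ES_H = max(EF_D=14, EF_E=18, EF_F=20, EF_G=19) = 20; EF_H = 20+13 = 33
Expected project duration μ = 33 days. Critical path: C → F → H.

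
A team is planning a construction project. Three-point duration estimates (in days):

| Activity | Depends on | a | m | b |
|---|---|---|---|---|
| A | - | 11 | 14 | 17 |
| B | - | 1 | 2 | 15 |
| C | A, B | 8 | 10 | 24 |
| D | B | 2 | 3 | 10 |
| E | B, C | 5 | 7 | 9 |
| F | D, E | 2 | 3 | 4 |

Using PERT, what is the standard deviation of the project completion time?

2.94 days

te_A = (11 + 4·14 + 17)/6 = 84/6 = 14; σ²_A = ((17−11)/6)² = 1.000
te_B = (1 + 4·2 + 15)/6 = 24/6 = 4; σ²_B = ((15−1)/6)² = 5.444
te_C = (8 + 4·10 + 24)/6 = 72/6 = 12; σ²_C = ((24−8)/6)² = 7.111
te_D = (2 + 4·3 + 10)/6 = 24/6 = 4; σ²_D = ((10−2)/6)² = 1.778
te_E = (5 + 4·7 + 9)/6 = 42/6 = 7; σ²_E = ((9−5)/6)² = 0.444
te_F = (2 + 4·3 + 4)/6 = 18/6 = 3; σ²_F = ((4−2)/6)² = 0.111

Forward pass:
ES_A = 0; EF_A = 14
ES_B = 0; EF_B = 4
ES_C = max(EF_A=14, EF_B=4) = 14; EF_C = 14+12 = 26
ES_D = 4; EF_D = 4+4 = 8
ES_E = max(EF_B=4, EF_C=26) = 26; EF_E = 26+7 = 33
ES_F = max(EF_D=8, EF_E=33) = 33; EF_F = 33+3 = 36
Expected project duration μ = 36 days. Critical path: A → C → E → F.

Variance along critical path = 1.000 + 7.111 + 0.444 + 0.111 = 8.667
σ = √8.667 = 2.944 days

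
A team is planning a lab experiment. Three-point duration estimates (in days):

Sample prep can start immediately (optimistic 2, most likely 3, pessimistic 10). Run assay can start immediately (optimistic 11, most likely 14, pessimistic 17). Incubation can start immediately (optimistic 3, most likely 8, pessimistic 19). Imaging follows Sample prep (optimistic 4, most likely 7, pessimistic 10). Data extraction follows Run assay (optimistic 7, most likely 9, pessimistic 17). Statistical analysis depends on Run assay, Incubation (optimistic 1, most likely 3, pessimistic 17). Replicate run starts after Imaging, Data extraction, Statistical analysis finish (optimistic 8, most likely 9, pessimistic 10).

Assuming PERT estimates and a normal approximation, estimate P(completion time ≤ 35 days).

0.845

te_Sample prep = (2 + 4·3 + 10)/6 = 24/6 = 4; σ²_Sample prep = ((10−2)/6)² = 1.778
te_Run assay = (11 + 4·14 + 17)/6 = 84/6 = 14; σ²_Run assay = ((17−11)/6)² = 1.000
te_Incubation = (3 + 4·8 + 19)/6 = 54/6 = 9; σ²_Incubation = ((19−3)/6)² = 7.111
te_Imaging = (4 + 4·7 + 10)/6 = 42/6 = 7; σ²_Imaging = ((10−4)/6)² = 1.000
te_Data extraction = (7 + 4·9 + 17)/6 = 60/6 = 10; σ²_Data extraction = ((17−7)/6)² = 2.778
te_Statistical analysis = (1 + 4·3 + 17)/6 = 30/6 = 5; σ²_Statistical analysis = ((17−1)/6)² = 7.111
te_Replicate run = (8 + 4·9 + 10)/6 = 54/6 = 9; σ²_Replicate run = ((10−8)/6)² = 0.111

Forward pass:
ES_Sample prep = 0; EF_Sample prep = 4
ES_Run assay = 0; EF_Run assay = 14
ES_Incubation = 0; EF_Incubation = 9
ES_Imaging = 4; EF_Imaging = 4+7 = 11
ES_Data extraction = 14; EF_Data extraction = 14+10 = 24
ES_Statistical analysis = max(EF_Run assay=14, EF_Incubation=9) = 14; EF_Statistical analysis = 14+5 = 19
ES_Replicate run = max(EF_Imaging=11, EF_Data extraction=24, EF_Statistical analysis=19) = 24; EF_Replicate run = 24+9 = 33
Expected project duration μ = 33 days. Critical path: Run assay → Data extraction → Replicate run.

Variance along critical path = 1.000 + 2.778 + 0.111 = 3.889; σ = √3.889 = 1.972 days.
Z = (35 − 33) / 1.972 = 1.014
P(T ≤ 35) = Φ(1.014) ≈ 0.845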